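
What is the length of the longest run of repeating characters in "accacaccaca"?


Input: "accacaccaca"
Scanning for longest run:
  Position 1 ('c'): new char, reset run to 1
  Position 2 ('c'): continues run of 'c', length=2
  Position 3 ('a'): new char, reset run to 1
  Position 4 ('c'): new char, reset run to 1
  Position 5 ('a'): new char, reset run to 1
  Position 6 ('c'): new char, reset run to 1
  Position 7 ('c'): continues run of 'c', length=2
  Position 8 ('a'): new char, reset run to 1
  Position 9 ('c'): new char, reset run to 1
  Position 10 ('a'): new char, reset run to 1
Longest run: 'c' with length 2

2


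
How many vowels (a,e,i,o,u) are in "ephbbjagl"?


Input: ephbbjagl
Checking each character:
  'e' at position 0: vowel (running total: 1)
  'p' at position 1: consonant
  'h' at position 2: consonant
  'b' at position 3: consonant
  'b' at position 4: consonant
  'j' at position 5: consonant
  'a' at position 6: vowel (running total: 2)
  'g' at position 7: consonant
  'l' at position 8: consonant
Total vowels: 2

2


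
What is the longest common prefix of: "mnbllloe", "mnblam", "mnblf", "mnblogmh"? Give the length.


Words: mnbllloe, mnblam, mnblf, mnblogmh
  Position 0: all 'm' => match
  Position 1: all 'n' => match
  Position 2: all 'b' => match
  Position 3: all 'l' => match
  Position 4: ('l', 'a', 'f', 'o') => mismatch, stop
LCP = "mnbl" (length 4)

4


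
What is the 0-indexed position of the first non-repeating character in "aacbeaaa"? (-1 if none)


Input: aacbeaaa
Character frequencies:
  'a': 5
  'b': 1
  'c': 1
  'e': 1
Scanning left to right for freq == 1:
  Position 0 ('a'): freq=5, skip
  Position 1 ('a'): freq=5, skip
  Position 2 ('c'): unique! => answer = 2

2


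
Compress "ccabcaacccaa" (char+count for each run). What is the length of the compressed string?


Input: ccabcaacccaa
Runs:
  'c' x 2 => "c2"
  'a' x 1 => "a1"
  'b' x 1 => "b1"
  'c' x 1 => "c1"
  'a' x 2 => "a2"
  'c' x 3 => "c3"
  'a' x 2 => "a2"
Compressed: "c2a1b1c1a2c3a2"
Compressed length: 14

14


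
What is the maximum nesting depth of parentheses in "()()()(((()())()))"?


Input: "()()()(((()())()))"
Tracking depth:
  Position 0 '(': depth becomes 1
  Position 1 ')': depth becomes 0
  Position 2 '(': depth becomes 1
  Position 3 ')': depth becomes 0
  Position 4 '(': depth becomes 1
  Position 5 ')': depth becomes 0
  Position 6 '(': depth becomes 1
  Position 7 '(': depth becomes 2
  Position 8 '(': depth becomes 3
  Position 9 '(': depth becomes 4
  Position 10 ')': depth becomes 3
  Position 11 '(': depth becomes 4
  Position 12 ')': depth becomes 3
  Position 13 ')': depth becomes 2
  Position 14 '(': depth becomes 3
  Position 15 ')': depth becomes 2
  Position 16 ')': depth becomes 1
  Position 17 ')': depth becomes 0
Maximum depth reached: 4

4


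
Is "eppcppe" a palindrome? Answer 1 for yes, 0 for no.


Input: eppcppe
Reversed: eppcppe
  Compare pos 0 ('e') with pos 6 ('e'): match
  Compare pos 1 ('p') with pos 5 ('p'): match
  Compare pos 2 ('p') with pos 4 ('p'): match
Result: palindrome

1


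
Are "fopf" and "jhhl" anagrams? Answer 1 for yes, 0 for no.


Strings: "fopf", "jhhl"
Sorted first:  ffop
Sorted second: hhjl
Differ at position 0: 'f' vs 'h' => not anagrams

0


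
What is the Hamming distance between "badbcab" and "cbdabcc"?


Comparing "badbcab" and "cbdabcc" position by position:
  Position 0: 'b' vs 'c' => differ
  Position 1: 'a' vs 'b' => differ
  Position 2: 'd' vs 'd' => same
  Position 3: 'b' vs 'a' => differ
  Position 4: 'c' vs 'b' => differ
  Position 5: 'a' vs 'c' => differ
  Position 6: 'b' vs 'c' => differ
Total differences (Hamming distance): 6

6


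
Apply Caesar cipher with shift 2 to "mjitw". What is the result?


Caesar cipher: shift "mjitw" by 2
  'm' (pos 12) + 2 = pos 14 = 'o'
  'j' (pos 9) + 2 = pos 11 = 'l'
  'i' (pos 8) + 2 = pos 10 = 'k'
  't' (pos 19) + 2 = pos 21 = 'v'
  'w' (pos 22) + 2 = pos 24 = 'y'
Result: olkvy

olkvy


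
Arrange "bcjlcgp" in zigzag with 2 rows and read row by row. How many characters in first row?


Zigzag "bcjlcgp" into 2 rows:
Placing characters:
  'b' => row 0
  'c' => row 1
  'j' => row 0
  'l' => row 1
  'c' => row 0
  'g' => row 1
  'p' => row 0
Rows:
  Row 0: "bjcp"
  Row 1: "clg"
First row length: 4

4


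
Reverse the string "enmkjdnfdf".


Input: enmkjdnfdf
Reading characters right to left:
  Position 9: 'f'
  Position 8: 'd'
  Position 7: 'f'
  Position 6: 'n'
  Position 5: 'd'
  Position 4: 'j'
  Position 3: 'k'
  Position 2: 'm'
  Position 1: 'n'
  Position 0: 'e'
Reversed: fdfndjkmne

fdfndjkmne


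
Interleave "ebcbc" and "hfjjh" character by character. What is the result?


Interleaving "ebcbc" and "hfjjh":
  Position 0: 'e' from first, 'h' from second => "eh"
  Position 1: 'b' from first, 'f' from second => "bf"
  Position 2: 'c' from first, 'j' from second => "cj"
  Position 3: 'b' from first, 'j' from second => "bj"
  Position 4: 'c' from first, 'h' from second => "ch"
Result: ehbfcjbjch

ehbfcjbjch


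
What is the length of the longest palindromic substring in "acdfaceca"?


Input: "acdfaceca"
Checking substrings for palindromes:
  [4:9] "aceca" (len 5) => palindrome
  [5:8] "cec" (len 3) => palindrome
Longest palindromic substring: "aceca" with length 5

5


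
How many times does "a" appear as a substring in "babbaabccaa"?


Searching for "a" in "babbaabccaa"
Scanning each position:
  Position 0: "b" => no
  Position 1: "a" => MATCH
  Position 2: "b" => no
  Position 3: "b" => no
  Position 4: "a" => MATCH
  Position 5: "a" => MATCH
  Position 6: "b" => no
  Position 7: "c" => no
  Position 8: "c" => no
  Position 9: "a" => MATCH
  Position 10: "a" => MATCH
Total occurrences: 5

5


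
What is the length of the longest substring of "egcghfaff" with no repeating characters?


Input: "egcghfaff"
Sliding window (track last position of each char):
  Position 0 ('e'): window [0,0] length 1 -- new best
  Position 1 ('g'): window [0,1] length 2 -- new best
  Position 2 ('c'): window [0,2] length 3 -- new best
  Position 3 ('g'): repeat (last at 1), move window start to 2
  Position 3 ('g'): window [2,3] length 2
  Position 4 ('h'): window [2,4] length 3
  Position 5 ('f'): window [2,5] length 4 -- new best
  Position 6 ('a'): window [2,6] length 5 -- new best
  Position 7 ('f'): repeat (last at 5), move window start to 6
  Position 7 ('f'): window [6,7] length 2
  Position 8 ('f'): repeat (last at 7), move window start to 8
  Position 8 ('f'): window [8,8] length 1
Longest substring with no repeats: "cghfa" with length 5

5


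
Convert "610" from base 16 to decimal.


Input: "610" in base 16
Positional expansion:
  Digit '6' (value 6) x 16^2 = 1536
  Digit '1' (value 1) x 16^1 = 16
  Digit '0' (value 0) x 16^0 = 0
Sum = 1552

1552


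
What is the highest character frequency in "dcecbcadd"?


Input: dcecbcadd
Character counts:
  'a': 1
  'b': 1
  'c': 3
  'd': 3
  'e': 1
Maximum frequency: 3

3


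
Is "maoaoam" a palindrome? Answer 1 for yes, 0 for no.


Input: maoaoam
Reversed: maoaoam
  Compare pos 0 ('m') with pos 6 ('m'): match
  Compare pos 1 ('a') with pos 5 ('a'): match
  Compare pos 2 ('o') with pos 4 ('o'): match
Result: palindrome

1


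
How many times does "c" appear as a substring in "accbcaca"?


Searching for "c" in "accbcaca"
Scanning each position:
  Position 0: "a" => no
  Position 1: "c" => MATCH
  Position 2: "c" => MATCH
  Position 3: "b" => no
  Position 4: "c" => MATCH
  Position 5: "a" => no
  Position 6: "c" => MATCH
  Position 7: "a" => no
Total occurrences: 4

4


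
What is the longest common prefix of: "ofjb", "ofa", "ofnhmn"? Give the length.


Words: ofjb, ofa, ofnhmn
  Position 0: all 'o' => match
  Position 1: all 'f' => match
  Position 2: ('j', 'a', 'n') => mismatch, stop
LCP = "of" (length 2)

2


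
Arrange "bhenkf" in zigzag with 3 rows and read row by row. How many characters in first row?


Zigzag "bhenkf" into 3 rows:
Placing characters:
  'b' => row 0
  'h' => row 1
  'e' => row 2
  'n' => row 1
  'k' => row 0
  'f' => row 1
Rows:
  Row 0: "bk"
  Row 1: "hnf"
  Row 2: "e"
First row length: 2

2


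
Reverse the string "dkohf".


Input: dkohf
Reading characters right to left:
  Position 4: 'f'
  Position 3: 'h'
  Position 2: 'o'
  Position 1: 'k'
  Position 0: 'd'
Reversed: fhokd

fhokd


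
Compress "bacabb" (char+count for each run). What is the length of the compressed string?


Input: bacabb
Runs:
  'b' x 1 => "b1"
  'a' x 1 => "a1"
  'c' x 1 => "c1"
  'a' x 1 => "a1"
  'b' x 2 => "b2"
Compressed: "b1a1c1a1b2"
Compressed length: 10

10


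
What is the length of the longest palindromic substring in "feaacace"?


Input: "feaacace"
Checking substrings for palindromes:
  [3:6] "aca" (len 3) => palindrome
  [4:7] "cac" (len 3) => palindrome
  [2:4] "aa" (len 2) => palindrome
Longest palindromic substring: "aca" with length 3

3


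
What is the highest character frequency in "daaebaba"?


Input: daaebaba
Character counts:
  'a': 4
  'b': 2
  'd': 1
  'e': 1
Maximum frequency: 4

4


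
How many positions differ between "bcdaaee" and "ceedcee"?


Comparing "bcdaaee" and "ceedcee" position by position:
  Position 0: 'b' vs 'c' => DIFFER
  Position 1: 'c' vs 'e' => DIFFER
  Position 2: 'd' vs 'e' => DIFFER
  Position 3: 'a' vs 'd' => DIFFER
  Position 4: 'a' vs 'c' => DIFFER
  Position 5: 'e' vs 'e' => same
  Position 6: 'e' vs 'e' => same
Positions that differ: 5

5


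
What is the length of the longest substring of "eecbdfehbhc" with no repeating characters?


Input: "eecbdfehbhc"
Sliding window (track last position of each char):
  Position 0 ('e'): window [0,0] length 1 -- new best
  Position 1 ('e'): repeat (last at 0), move window start to 1
  Position 1 ('e'): window [1,1] length 1
  Position 2 ('c'): window [1,2] length 2 -- new best
  Position 3 ('b'): window [1,3] length 3 -- new best
  Position 4 ('d'): window [1,4] length 4 -- new best
  Position 5 ('f'): window [1,5] length 5 -- new best
  Position 6 ('e'): repeat (last at 1), move window start to 2
  Position 6 ('e'): window [2,6] length 5
  Position 7 ('h'): window [2,7] length 6 -- new best
  Position 8 ('b'): repeat (last at 3), move window start to 4
  Position 8 ('b'): window [4,8] length 5
  Position 9 ('h'): repeat (last at 7), move window start to 8
  Position 9 ('h'): window [8,9] length 2
  Position 10 ('c'): window [8,10] length 3
Longest substring with no repeats: "cbdfeh" with length 6

6


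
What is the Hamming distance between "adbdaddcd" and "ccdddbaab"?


Comparing "adbdaddcd" and "ccdddbaab" position by position:
  Position 0: 'a' vs 'c' => differ
  Position 1: 'd' vs 'c' => differ
  Position 2: 'b' vs 'd' => differ
  Position 3: 'd' vs 'd' => same
  Position 4: 'a' vs 'd' => differ
  Position 5: 'd' vs 'b' => differ
  Position 6: 'd' vs 'a' => differ
  Position 7: 'c' vs 'a' => differ
  Position 8: 'd' vs 'b' => differ
Total differences (Hamming distance): 8

8


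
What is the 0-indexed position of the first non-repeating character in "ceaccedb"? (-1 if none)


Input: ceaccedb
Character frequencies:
  'a': 1
  'b': 1
  'c': 3
  'd': 1
  'e': 2
Scanning left to right for freq == 1:
  Position 0 ('c'): freq=3, skip
  Position 1 ('e'): freq=2, skip
  Position 2 ('a'): unique! => answer = 2

2


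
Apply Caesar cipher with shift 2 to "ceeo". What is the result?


Caesar cipher: shift "ceeo" by 2
  'c' (pos 2) + 2 = pos 4 = 'e'
  'e' (pos 4) + 2 = pos 6 = 'g'
  'e' (pos 4) + 2 = pos 6 = 'g'
  'o' (pos 14) + 2 = pos 16 = 'q'
Result: eggq

eggq


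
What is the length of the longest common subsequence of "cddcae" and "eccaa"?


LCS of "cddcae" and "eccaa"
DP table:
           e    c    c    a    a
      0    0    0    0    0    0
  c   0    0    1    1    1    1
  d   0    0    1    1    1    1
  d   0    0    1    1    1    1
  c   0    0    1    2    2    2
  a   0    0    1    2    3    3
  e   0    1    1    2    3    3
LCS length = dp[6][5] = 3

3


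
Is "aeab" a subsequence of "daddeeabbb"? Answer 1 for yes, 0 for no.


Check if "aeab" is a subsequence of "daddeeabbb"
Greedy scan:
  Position 0 ('d'): no match needed
  Position 1 ('a'): matches sub[0] = 'a'
  Position 2 ('d'): no match needed
  Position 3 ('d'): no match needed
  Position 4 ('e'): matches sub[1] = 'e'
  Position 5 ('e'): no match needed
  Position 6 ('a'): matches sub[2] = 'a'
  Position 7 ('b'): matches sub[3] = 'b'
  Position 8 ('b'): no match needed
  Position 9 ('b'): no match needed
All 4 characters matched => is a subsequence

1


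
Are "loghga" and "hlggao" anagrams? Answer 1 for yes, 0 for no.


Strings: "loghga", "hlggao"
Sorted first:  agghlo
Sorted second: agghlo
Sorted forms match => anagrams

1


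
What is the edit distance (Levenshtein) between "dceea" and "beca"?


Computing edit distance: "dceea" -> "beca"
DP table:
           b    e    c    a
      0    1    2    3    4
  d   1    1    2    3    4
  c   2    2    2    2    3
  e   3    3    2    3    3
  e   4    4    3    3    4
  a   5    5    4    4    3
Edit distance = dp[5][4] = 3

3


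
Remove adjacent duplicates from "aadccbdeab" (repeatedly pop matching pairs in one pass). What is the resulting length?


Input: aadccbdeab
Stack-based adjacent duplicate removal:
  Read 'a': push. Stack: a
  Read 'a': matches stack top 'a' => pop. Stack: (empty)
  Read 'd': push. Stack: d
  Read 'c': push. Stack: dc
  Read 'c': matches stack top 'c' => pop. Stack: d
  Read 'b': push. Stack: db
  Read 'd': push. Stack: dbd
  Read 'e': push. Stack: dbde
  Read 'a': push. Stack: dbdea
  Read 'b': push. Stack: dbdeab
Final stack: "dbdeab" (length 6)

6


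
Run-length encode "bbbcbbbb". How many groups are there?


Input: bbbcbbbb
Scanning for consecutive runs:
  Group 1: 'b' x 3 (positions 0-2)
  Group 2: 'c' x 1 (positions 3-3)
  Group 3: 'b' x 4 (positions 4-7)
Total groups: 3

3


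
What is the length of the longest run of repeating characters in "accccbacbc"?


Input: "accccbacbc"
Scanning for longest run:
  Position 1 ('c'): new char, reset run to 1
  Position 2 ('c'): continues run of 'c', length=2
  Position 3 ('c'): continues run of 'c', length=3
  Position 4 ('c'): continues run of 'c', length=4
  Position 5 ('b'): new char, reset run to 1
  Position 6 ('a'): new char, reset run to 1
  Position 7 ('c'): new char, reset run to 1
  Position 8 ('b'): new char, reset run to 1
  Position 9 ('c'): new char, reset run to 1
Longest run: 'c' with length 4

4


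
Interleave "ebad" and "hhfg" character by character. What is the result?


Interleaving "ebad" and "hhfg":
  Position 0: 'e' from first, 'h' from second => "eh"
  Position 1: 'b' from first, 'h' from second => "bh"
  Position 2: 'a' from first, 'f' from second => "af"
  Position 3: 'd' from first, 'g' from second => "dg"
Result: ehbhafdg

ehbhafdg


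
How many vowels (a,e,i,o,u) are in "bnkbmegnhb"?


Input: bnkbmegnhb
Checking each character:
  'b' at position 0: consonant
  'n' at position 1: consonant
  'k' at position 2: consonant
  'b' at position 3: consonant
  'm' at position 4: consonant
  'e' at position 5: vowel (running total: 1)
  'g' at position 6: consonant
  'n' at position 7: consonant
  'h' at position 8: consonant
  'b' at position 9: consonant
Total vowels: 1

1


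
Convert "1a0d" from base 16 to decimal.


Input: "1a0d" in base 16
Positional expansion:
  Digit '1' (value 1) x 16^3 = 4096
  Digit 'a' (value 10) x 16^2 = 2560
  Digit '0' (value 0) x 16^1 = 0
  Digit 'd' (value 13) x 16^0 = 13
Sum = 6669

6669


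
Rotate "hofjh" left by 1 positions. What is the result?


Input: "hofjh", rotate left by 1
First 1 characters: "h"
Remaining characters: "ofjh"
Concatenate remaining + first: "ofjh" + "h" = "ofjhh"

ofjhh


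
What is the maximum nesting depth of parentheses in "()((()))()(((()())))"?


Input: "()((()))()(((()())))"
Tracking depth:
  Position 0 '(': depth becomes 1
  Position 1 ')': depth becomes 0
  Position 2 '(': depth becomes 1
  Position 3 '(': depth becomes 2
  Position 4 '(': depth becomes 3
  Position 5 ')': depth becomes 2
  Position 6 ')': depth becomes 1
  Position 7 ')': depth becomes 0
  Position 8 '(': depth becomes 1
  Position 9 ')': depth becomes 0
  Position 10 '(': depth becomes 1
  Position 11 '(': depth becomes 2
  Position 12 '(': depth becomes 3
  Position 13 '(': depth becomes 4
  Position 14 ')': depth becomes 3
  Position 15 '(': depth becomes 4
  Position 16 ')': depth becomes 3
  Position 17 ')': depth becomes 2
  Position 18 ')': depth becomes 1
  Position 19 ')': depth becomes 0
Maximum depth reached: 4

4


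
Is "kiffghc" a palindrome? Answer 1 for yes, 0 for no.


Input: kiffghc
Reversed: chgffik
  Compare pos 0 ('k') with pos 6 ('c'): MISMATCH
  Compare pos 1 ('i') with pos 5 ('h'): MISMATCH
  Compare pos 2 ('f') with pos 4 ('g'): MISMATCH
Result: not a palindrome

0


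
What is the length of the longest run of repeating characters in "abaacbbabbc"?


Input: "abaacbbabbc"
Scanning for longest run:
  Position 1 ('b'): new char, reset run to 1
  Position 2 ('a'): new char, reset run to 1
  Position 3 ('a'): continues run of 'a', length=2
  Position 4 ('c'): new char, reset run to 1
  Position 5 ('b'): new char, reset run to 1
  Position 6 ('b'): continues run of 'b', length=2
  Position 7 ('a'): new char, reset run to 1
  Position 8 ('b'): new char, reset run to 1
  Position 9 ('b'): continues run of 'b', length=2
  Position 10 ('c'): new char, reset run to 1
Longest run: 'a' with length 2

2


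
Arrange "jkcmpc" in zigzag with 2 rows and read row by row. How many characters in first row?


Zigzag "jkcmpc" into 2 rows:
Placing characters:
  'j' => row 0
  'k' => row 1
  'c' => row 0
  'm' => row 1
  'p' => row 0
  'c' => row 1
Rows:
  Row 0: "jcp"
  Row 1: "kmc"
First row length: 3

3


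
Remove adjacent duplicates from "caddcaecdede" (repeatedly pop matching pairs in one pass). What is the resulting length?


Input: caddcaecdede
Stack-based adjacent duplicate removal:
  Read 'c': push. Stack: c
  Read 'a': push. Stack: ca
  Read 'd': push. Stack: cad
  Read 'd': matches stack top 'd' => pop. Stack: ca
  Read 'c': push. Stack: cac
  Read 'a': push. Stack: caca
  Read 'e': push. Stack: cacae
  Read 'c': push. Stack: cacaec
  Read 'd': push. Stack: cacaecd
  Read 'e': push. Stack: cacaecde
  Read 'd': push. Stack: cacaecded
  Read 'e': push. Stack: cacaecdede
Final stack: "cacaecdede" (length 10)

10


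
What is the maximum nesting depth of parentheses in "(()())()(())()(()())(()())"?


Input: "(()())()(())()(()())(()())"
Tracking depth:
  Position 0 '(': depth becomes 1
  Position 1 '(': depth becomes 2
  Position 2 ')': depth becomes 1
  Position 3 '(': depth becomes 2
  Position 4 ')': depth becomes 1
  Position 5 ')': depth becomes 0
  Position 6 '(': depth becomes 1
  Position 7 ')': depth becomes 0
  Position 8 '(': depth becomes 1
  Position 9 '(': depth becomes 2
  Position 10 ')': depth becomes 1
  Position 11 ')': depth becomes 0
  Position 12 '(': depth becomes 1
  Position 13 ')': depth becomes 0
  Position 14 '(': depth becomes 1
  Position 15 '(': depth becomes 2
  Position 16 ')': depth becomes 1
  Position 17 '(': depth becomes 2
  Position 18 ')': depth becomes 1
  Position 19 ')': depth becomes 0
  Position 20 '(': depth becomes 1
  Position 21 '(': depth becomes 2
  Position 22 ')': depth becomes 1
  Position 23 '(': depth becomes 2
  Position 24 ')': depth becomes 1
  Position 25 ')': depth becomes 0
Maximum depth reached: 2

2


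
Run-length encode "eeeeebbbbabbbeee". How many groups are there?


Input: eeeeebbbbabbbeee
Scanning for consecutive runs:
  Group 1: 'e' x 5 (positions 0-4)
  Group 2: 'b' x 4 (positions 5-8)
  Group 3: 'a' x 1 (positions 9-9)
  Group 4: 'b' x 3 (positions 10-12)
  Group 5: 'e' x 3 (positions 13-15)
Total groups: 5

5


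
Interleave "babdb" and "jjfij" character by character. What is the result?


Interleaving "babdb" and "jjfij":
  Position 0: 'b' from first, 'j' from second => "bj"
  Position 1: 'a' from first, 'j' from second => "aj"
  Position 2: 'b' from first, 'f' from second => "bf"
  Position 3: 'd' from first, 'i' from second => "di"
  Position 4: 'b' from first, 'j' from second => "bj"
Result: bjajbfdibj

bjajbfdibj


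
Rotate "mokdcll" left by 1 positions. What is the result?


Input: "mokdcll", rotate left by 1
First 1 characters: "m"
Remaining characters: "okdcll"
Concatenate remaining + first: "okdcll" + "m" = "okdcllm"

okdcllm


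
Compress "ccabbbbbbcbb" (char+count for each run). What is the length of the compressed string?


Input: ccabbbbbbcbb
Runs:
  'c' x 2 => "c2"
  'a' x 1 => "a1"
  'b' x 6 => "b6"
  'c' x 1 => "c1"
  'b' x 2 => "b2"
Compressed: "c2a1b6c1b2"
Compressed length: 10

10


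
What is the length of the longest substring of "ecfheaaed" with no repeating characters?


Input: "ecfheaaed"
Sliding window (track last position of each char):
  Position 0 ('e'): window [0,0] length 1 -- new best
  Position 1 ('c'): window [0,1] length 2 -- new best
  Position 2 ('f'): window [0,2] length 3 -- new best
  Position 3 ('h'): window [0,3] length 4 -- new best
  Position 4 ('e'): repeat (last at 0), move window start to 1
  Position 4 ('e'): window [1,4] length 4
  Position 5 ('a'): window [1,5] length 5 -- new best
  Position 6 ('a'): repeat (last at 5), move window start to 6
  Position 6 ('a'): window [6,6] length 1
  Position 7 ('e'): window [6,7] length 2
  Position 8 ('d'): window [6,8] length 3
Longest substring with no repeats: "cfhea" with length 5

5


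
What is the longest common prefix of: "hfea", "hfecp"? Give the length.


Words: hfea, hfecp
  Position 0: all 'h' => match
  Position 1: all 'f' => match
  Position 2: all 'e' => match
  Position 3: ('a', 'c') => mismatch, stop
LCP = "hfe" (length 3)

3


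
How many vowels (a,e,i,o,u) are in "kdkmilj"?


Input: kdkmilj
Checking each character:
  'k' at position 0: consonant
  'd' at position 1: consonant
  'k' at position 2: consonant
  'm' at position 3: consonant
  'i' at position 4: vowel (running total: 1)
  'l' at position 5: consonant
  'j' at position 6: consonant
Total vowels: 1

1


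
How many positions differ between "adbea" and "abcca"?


Comparing "adbea" and "abcca" position by position:
  Position 0: 'a' vs 'a' => same
  Position 1: 'd' vs 'b' => DIFFER
  Position 2: 'b' vs 'c' => DIFFER
  Position 3: 'e' vs 'c' => DIFFER
  Position 4: 'a' vs 'a' => same
Positions that differ: 3

3


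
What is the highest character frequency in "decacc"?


Input: decacc
Character counts:
  'a': 1
  'c': 3
  'd': 1
  'e': 1
Maximum frequency: 3

3


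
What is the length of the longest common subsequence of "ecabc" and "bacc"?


LCS of "ecabc" and "bacc"
DP table:
           b    a    c    c
      0    0    0    0    0
  e   0    0    0    0    0
  c   0    0    0    1    1
  a   0    0    1    1    1
  b   0    1    1    1    1
  c   0    1    1    2    2
LCS length = dp[5][4] = 2

2


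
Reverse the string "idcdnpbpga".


Input: idcdnpbpga
Reading characters right to left:
  Position 9: 'a'
  Position 8: 'g'
  Position 7: 'p'
  Position 6: 'b'
  Position 5: 'p'
  Position 4: 'n'
  Position 3: 'd'
  Position 2: 'c'
  Position 1: 'd'
  Position 0: 'i'
Reversed: agpbpndcdi

agpbpndcdi


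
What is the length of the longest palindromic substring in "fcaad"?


Input: "fcaad"
Checking substrings for palindromes:
  [2:4] "aa" (len 2) => palindrome
Longest palindromic substring: "aa" with length 2

2


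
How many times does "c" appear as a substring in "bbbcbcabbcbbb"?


Searching for "c" in "bbbcbcabbcbbb"
Scanning each position:
  Position 0: "b" => no
  Position 1: "b" => no
  Position 2: "b" => no
  Position 3: "c" => MATCH
  Position 4: "b" => no
  Position 5: "c" => MATCH
  Position 6: "a" => no
  Position 7: "b" => no
  Position 8: "b" => no
  Position 9: "c" => MATCH
  Position 10: "b" => no
  Position 11: "b" => no
  Position 12: "b" => no
Total occurrences: 3

3


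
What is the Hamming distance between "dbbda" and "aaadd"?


Comparing "dbbda" and "aaadd" position by position:
  Position 0: 'd' vs 'a' => differ
  Position 1: 'b' vs 'a' => differ
  Position 2: 'b' vs 'a' => differ
  Position 3: 'd' vs 'd' => same
  Position 4: 'a' vs 'd' => differ
Total differences (Hamming distance): 4

4


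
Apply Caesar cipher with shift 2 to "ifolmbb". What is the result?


Caesar cipher: shift "ifolmbb" by 2
  'i' (pos 8) + 2 = pos 10 = 'k'
  'f' (pos 5) + 2 = pos 7 = 'h'
  'o' (pos 14) + 2 = pos 16 = 'q'
  'l' (pos 11) + 2 = pos 13 = 'n'
  'm' (pos 12) + 2 = pos 14 = 'o'
  'b' (pos 1) + 2 = pos 3 = 'd'
  'b' (pos 1) + 2 = pos 3 = 'd'
Result: khqnodd

khqnodd


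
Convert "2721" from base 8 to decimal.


Input: "2721" in base 8
Positional expansion:
  Digit '2' (value 2) x 8^3 = 1024
  Digit '7' (value 7) x 8^2 = 448
  Digit '2' (value 2) x 8^1 = 16
  Digit '1' (value 1) x 8^0 = 1
Sum = 1489

1489


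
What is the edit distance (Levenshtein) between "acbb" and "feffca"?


Computing edit distance: "acbb" -> "feffca"
DP table:
           f    e    f    f    c    a
      0    1    2    3    4    5    6
  a   1    1    2    3    4    5    5
  c   2    2    2    3    4    4    5
  b   3    3    3    3    4    5    5
  b   4    4    4    4    4    5    6
Edit distance = dp[4][6] = 6

6


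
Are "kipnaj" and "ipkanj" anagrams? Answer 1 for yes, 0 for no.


Strings: "kipnaj", "ipkanj"
Sorted first:  aijknp
Sorted second: aijknp
Sorted forms match => anagrams

1


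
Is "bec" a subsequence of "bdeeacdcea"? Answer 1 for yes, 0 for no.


Check if "bec" is a subsequence of "bdeeacdcea"
Greedy scan:
  Position 0 ('b'): matches sub[0] = 'b'
  Position 1 ('d'): no match needed
  Position 2 ('e'): matches sub[1] = 'e'
  Position 3 ('e'): no match needed
  Position 4 ('a'): no match needed
  Position 5 ('c'): matches sub[2] = 'c'
  Position 6 ('d'): no match needed
  Position 7 ('c'): no match needed
  Position 8 ('e'): no match needed
  Position 9 ('a'): no match needed
All 3 characters matched => is a subsequence

1


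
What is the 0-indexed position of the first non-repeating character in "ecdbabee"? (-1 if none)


Input: ecdbabee
Character frequencies:
  'a': 1
  'b': 2
  'c': 1
  'd': 1
  'e': 3
Scanning left to right for freq == 1:
  Position 0 ('e'): freq=3, skip
  Position 1 ('c'): unique! => answer = 1

1


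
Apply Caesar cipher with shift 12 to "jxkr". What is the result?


Caesar cipher: shift "jxkr" by 12
  'j' (pos 9) + 12 = pos 21 = 'v'
  'x' (pos 23) + 12 = pos 9 = 'j'
  'k' (pos 10) + 12 = pos 22 = 'w'
  'r' (pos 17) + 12 = pos 3 = 'd'
Result: vjwd

vjwd


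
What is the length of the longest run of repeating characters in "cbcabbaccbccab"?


Input: "cbcabbaccbccab"
Scanning for longest run:
  Position 1 ('b'): new char, reset run to 1
  Position 2 ('c'): new char, reset run to 1
  Position 3 ('a'): new char, reset run to 1
  Position 4 ('b'): new char, reset run to 1
  Position 5 ('b'): continues run of 'b', length=2
  Position 6 ('a'): new char, reset run to 1
  Position 7 ('c'): new char, reset run to 1
  Position 8 ('c'): continues run of 'c', length=2
  Position 9 ('b'): new char, reset run to 1
  Position 10 ('c'): new char, reset run to 1
  Position 11 ('c'): continues run of 'c', length=2
  Position 12 ('a'): new char, reset run to 1
  Position 13 ('b'): new char, reset run to 1
Longest run: 'b' with length 2

2


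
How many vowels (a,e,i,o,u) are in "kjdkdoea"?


Input: kjdkdoea
Checking each character:
  'k' at position 0: consonant
  'j' at position 1: consonant
  'd' at position 2: consonant
  'k' at position 3: consonant
  'd' at position 4: consonant
  'o' at position 5: vowel (running total: 1)
  'e' at position 6: vowel (running total: 2)
  'a' at position 7: vowel (running total: 3)
Total vowels: 3

3


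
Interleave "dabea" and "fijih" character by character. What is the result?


Interleaving "dabea" and "fijih":
  Position 0: 'd' from first, 'f' from second => "df"
  Position 1: 'a' from first, 'i' from second => "ai"
  Position 2: 'b' from first, 'j' from second => "bj"
  Position 3: 'e' from first, 'i' from second => "ei"
  Position 4: 'a' from first, 'h' from second => "ah"
Result: dfaibjeiah

dfaibjeiah


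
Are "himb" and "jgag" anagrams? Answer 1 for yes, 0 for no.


Strings: "himb", "jgag"
Sorted first:  bhim
Sorted second: aggj
Differ at position 0: 'b' vs 'a' => not anagrams

0


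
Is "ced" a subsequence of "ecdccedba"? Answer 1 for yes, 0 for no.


Check if "ced" is a subsequence of "ecdccedba"
Greedy scan:
  Position 0 ('e'): no match needed
  Position 1 ('c'): matches sub[0] = 'c'
  Position 2 ('d'): no match needed
  Position 3 ('c'): no match needed
  Position 4 ('c'): no match needed
  Position 5 ('e'): matches sub[1] = 'e'
  Position 6 ('d'): matches sub[2] = 'd'
  Position 7 ('b'): no match needed
  Position 8 ('a'): no match needed
All 3 characters matched => is a subsequence

1


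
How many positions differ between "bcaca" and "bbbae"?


Comparing "bcaca" and "bbbae" position by position:
  Position 0: 'b' vs 'b' => same
  Position 1: 'c' vs 'b' => DIFFER
  Position 2: 'a' vs 'b' => DIFFER
  Position 3: 'c' vs 'a' => DIFFER
  Position 4: 'a' vs 'e' => DIFFER
Positions that differ: 4

4


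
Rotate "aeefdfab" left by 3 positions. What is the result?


Input: "aeefdfab", rotate left by 3
First 3 characters: "aee"
Remaining characters: "fdfab"
Concatenate remaining + first: "fdfab" + "aee" = "fdfabaee"

fdfabaee


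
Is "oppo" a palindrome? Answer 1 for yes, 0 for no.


Input: oppo
Reversed: oppo
  Compare pos 0 ('o') with pos 3 ('o'): match
  Compare pos 1 ('p') with pos 2 ('p'): match
Result: palindrome

1


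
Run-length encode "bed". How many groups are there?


Input: bed
Scanning for consecutive runs:
  Group 1: 'b' x 1 (positions 0-0)
  Group 2: 'e' x 1 (positions 1-1)
  Group 3: 'd' x 1 (positions 2-2)
Total groups: 3

3


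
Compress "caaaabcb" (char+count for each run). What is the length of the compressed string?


Input: caaaabcb
Runs:
  'c' x 1 => "c1"
  'a' x 4 => "a4"
  'b' x 1 => "b1"
  'c' x 1 => "c1"
  'b' x 1 => "b1"
Compressed: "c1a4b1c1b1"
Compressed length: 10

10


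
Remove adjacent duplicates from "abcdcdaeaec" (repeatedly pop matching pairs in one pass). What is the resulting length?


Input: abcdcdaeaec
Stack-based adjacent duplicate removal:
  Read 'a': push. Stack: a
  Read 'b': push. Stack: ab
  Read 'c': push. Stack: abc
  Read 'd': push. Stack: abcd
  Read 'c': push. Stack: abcdc
  Read 'd': push. Stack: abcdcd
  Read 'a': push. Stack: abcdcda
  Read 'e': push. Stack: abcdcdae
  Read 'a': push. Stack: abcdcdaea
  Read 'e': push. Stack: abcdcdaeae
  Read 'c': push. Stack: abcdcdaeaec
Final stack: "abcdcdaeaec" (length 11)

11


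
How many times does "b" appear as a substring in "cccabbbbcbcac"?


Searching for "b" in "cccabbbbcbcac"
Scanning each position:
  Position 0: "c" => no
  Position 1: "c" => no
  Position 2: "c" => no
  Position 3: "a" => no
  Position 4: "b" => MATCH
  Position 5: "b" => MATCH
  Position 6: "b" => MATCH
  Position 7: "b" => MATCH
  Position 8: "c" => no
  Position 9: "b" => MATCH
  Position 10: "c" => no
  Position 11: "a" => no
  Position 12: "c" => no
Total occurrences: 5

5


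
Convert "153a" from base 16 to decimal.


Input: "153a" in base 16
Positional expansion:
  Digit '1' (value 1) x 16^3 = 4096
  Digit '5' (value 5) x 16^2 = 1280
  Digit '3' (value 3) x 16^1 = 48
  Digit 'a' (value 10) x 16^0 = 10
Sum = 5434

5434


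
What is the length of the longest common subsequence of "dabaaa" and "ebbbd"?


LCS of "dabaaa" and "ebbbd"
DP table:
           e    b    b    b    d
      0    0    0    0    0    0
  d   0    0    0    0    0    1
  a   0    0    0    0    0    1
  b   0    0    1    1    1    1
  a   0    0    1    1    1    1
  a   0    0    1    1    1    1
  a   0    0    1    1    1    1
LCS length = dp[6][5] = 1

1


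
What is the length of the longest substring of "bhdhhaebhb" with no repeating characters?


Input: "bhdhhaebhb"
Sliding window (track last position of each char):
  Position 0 ('b'): window [0,0] length 1 -- new best
  Position 1 ('h'): window [0,1] length 2 -- new best
  Position 2 ('d'): window [0,2] length 3 -- new best
  Position 3 ('h'): repeat (last at 1), move window start to 2
  Position 3 ('h'): window [2,3] length 2
  Position 4 ('h'): repeat (last at 3), move window start to 4
  Position 4 ('h'): window [4,4] length 1
  Position 5 ('a'): window [4,5] length 2
  Position 6 ('e'): window [4,6] length 3
  Position 7 ('b'): window [4,7] length 4 -- new best
  Position 8 ('h'): repeat (last at 4), move window start to 5
  Position 8 ('h'): window [5,8] length 4
  Position 9 ('b'): repeat (last at 7), move window start to 8
  Position 9 ('b'): window [8,9] length 2
Longest substring with no repeats: "haeb" with length 4

4


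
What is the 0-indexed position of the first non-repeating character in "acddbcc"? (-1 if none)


Input: acddbcc
Character frequencies:
  'a': 1
  'b': 1
  'c': 3
  'd': 2
Scanning left to right for freq == 1:
  Position 0 ('a'): unique! => answer = 0

0


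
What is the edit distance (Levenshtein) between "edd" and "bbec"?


Computing edit distance: "edd" -> "bbec"
DP table:
           b    b    e    c
      0    1    2    3    4
  e   1    1    2    2    3
  d   2    2    2    3    3
  d   3    3    3    3    4
Edit distance = dp[3][4] = 4

4


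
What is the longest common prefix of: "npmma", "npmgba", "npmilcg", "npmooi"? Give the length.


Words: npmma, npmgba, npmilcg, npmooi
  Position 0: all 'n' => match
  Position 1: all 'p' => match
  Position 2: all 'm' => match
  Position 3: ('m', 'g', 'i', 'o') => mismatch, stop
LCP = "npm" (length 3)

3


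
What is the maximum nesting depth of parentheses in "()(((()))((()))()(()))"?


Input: "()(((()))((()))()(()))"
Tracking depth:
  Position 0 '(': depth becomes 1
  Position 1 ')': depth becomes 0
  Position 2 '(': depth becomes 1
  Position 3 '(': depth becomes 2
  Position 4 '(': depth becomes 3
  Position 5 '(': depth becomes 4
  Position 6 ')': depth becomes 3
  Position 7 ')': depth becomes 2
  Position 8 ')': depth becomes 1
  Position 9 '(': depth becomes 2
  Position 10 '(': depth becomes 3
  Position 11 '(': depth becomes 4
  Position 12 ')': depth becomes 3
  Position 13 ')': depth becomes 2
  Position 14 ')': depth becomes 1
  Position 15 '(': depth becomes 2
  Position 16 ')': depth becomes 1
  Position 17 '(': depth becomes 2
  Position 18 '(': depth becomes 3
  Position 19 ')': depth becomes 2
  Position 20 ')': depth becomes 1
  Position 21 ')': depth becomes 0
Maximum depth reached: 4

4


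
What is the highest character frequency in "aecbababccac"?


Input: aecbababccac
Character counts:
  'a': 4
  'b': 3
  'c': 4
  'e': 1
Maximum frequency: 4

4


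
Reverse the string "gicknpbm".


Input: gicknpbm
Reading characters right to left:
  Position 7: 'm'
  Position 6: 'b'
  Position 5: 'p'
  Position 4: 'n'
  Position 3: 'k'
  Position 2: 'c'
  Position 1: 'i'
  Position 0: 'g'
Reversed: mbpnkcig

mbpnkcig


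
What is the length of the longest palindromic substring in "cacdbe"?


Input: "cacdbe"
Checking substrings for palindromes:
  [0:3] "cac" (len 3) => palindrome
Longest palindromic substring: "cac" with length 3

3


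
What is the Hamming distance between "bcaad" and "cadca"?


Comparing "bcaad" and "cadca" position by position:
  Position 0: 'b' vs 'c' => differ
  Position 1: 'c' vs 'a' => differ
  Position 2: 'a' vs 'd' => differ
  Position 3: 'a' vs 'c' => differ
  Position 4: 'd' vs 'a' => differ
Total differences (Hamming distance): 5

5


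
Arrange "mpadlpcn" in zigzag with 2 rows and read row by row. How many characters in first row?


Zigzag "mpadlpcn" into 2 rows:
Placing characters:
  'm' => row 0
  'p' => row 1
  'a' => row 0
  'd' => row 1
  'l' => row 0
  'p' => row 1
  'c' => row 0
  'n' => row 1
Rows:
  Row 0: "malc"
  Row 1: "pdpn"
First row length: 4

4


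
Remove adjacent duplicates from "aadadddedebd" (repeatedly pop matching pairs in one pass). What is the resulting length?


Input: aadadddedebd
Stack-based adjacent duplicate removal:
  Read 'a': push. Stack: a
  Read 'a': matches stack top 'a' => pop. Stack: (empty)
  Read 'd': push. Stack: d
  Read 'a': push. Stack: da
  Read 'd': push. Stack: dad
  Read 'd': matches stack top 'd' => pop. Stack: da
  Read 'd': push. Stack: dad
  Read 'e': push. Stack: dade
  Read 'd': push. Stack: daded
  Read 'e': push. Stack: dadede
  Read 'b': push. Stack: dadedeb
  Read 'd': push. Stack: dadedebd
Final stack: "dadedebd" (length 8)

8


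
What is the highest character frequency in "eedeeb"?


Input: eedeeb
Character counts:
  'b': 1
  'd': 1
  'e': 4
Maximum frequency: 4

4


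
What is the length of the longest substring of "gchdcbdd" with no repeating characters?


Input: "gchdcbdd"
Sliding window (track last position of each char):
  Position 0 ('g'): window [0,0] length 1 -- new best
  Position 1 ('c'): window [0,1] length 2 -- new best
  Position 2 ('h'): window [0,2] length 3 -- new best
  Position 3 ('d'): window [0,3] length 4 -- new best
  Position 4 ('c'): repeat (last at 1), move window start to 2
  Position 4 ('c'): window [2,4] length 3
  Position 5 ('b'): window [2,5] length 4
  Position 6 ('d'): repeat (last at 3), move window start to 4
  Position 6 ('d'): window [4,6] length 3
  Position 7 ('d'): repeat (last at 6), move window start to 7
  Position 7 ('d'): window [7,7] length 1
Longest substring with no repeats: "gchd" with length 4

4


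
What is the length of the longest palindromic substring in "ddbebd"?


Input: "ddbebd"
Checking substrings for palindromes:
  [1:6] "dbebd" (len 5) => palindrome
  [2:5] "beb" (len 3) => palindrome
  [0:2] "dd" (len 2) => palindrome
Longest palindromic substring: "dbebd" with length 5

5


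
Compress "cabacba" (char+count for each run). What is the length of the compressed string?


Input: cabacba
Runs:
  'c' x 1 => "c1"
  'a' x 1 => "a1"
  'b' x 1 => "b1"
  'a' x 1 => "a1"
  'c' x 1 => "c1"
  'b' x 1 => "b1"
  'a' x 1 => "a1"
Compressed: "c1a1b1a1c1b1a1"
Compressed length: 14

14


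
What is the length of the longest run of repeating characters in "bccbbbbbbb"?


Input: "bccbbbbbbb"
Scanning for longest run:
  Position 1 ('c'): new char, reset run to 1
  Position 2 ('c'): continues run of 'c', length=2
  Position 3 ('b'): new char, reset run to 1
  Position 4 ('b'): continues run of 'b', length=2
  Position 5 ('b'): continues run of 'b', length=3
  Position 6 ('b'): continues run of 'b', length=4
  Position 7 ('b'): continues run of 'b', length=5
  Position 8 ('b'): continues run of 'b', length=6
  Position 9 ('b'): continues run of 'b', length=7
Longest run: 'b' with length 7

7


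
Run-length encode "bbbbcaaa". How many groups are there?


Input: bbbbcaaa
Scanning for consecutive runs:
  Group 1: 'b' x 4 (positions 0-3)
  Group 2: 'c' x 1 (positions 4-4)
  Group 3: 'a' x 3 (positions 5-7)
Total groups: 3

3


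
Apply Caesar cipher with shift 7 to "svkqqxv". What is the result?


Caesar cipher: shift "svkqqxv" by 7
  's' (pos 18) + 7 = pos 25 = 'z'
  'v' (pos 21) + 7 = pos 2 = 'c'
  'k' (pos 10) + 7 = pos 17 = 'r'
  'q' (pos 16) + 7 = pos 23 = 'x'
  'q' (pos 16) + 7 = pos 23 = 'x'
  'x' (pos 23) + 7 = pos 4 = 'e'
  'v' (pos 21) + 7 = pos 2 = 'c'
Result: zcrxxec

zcrxxec


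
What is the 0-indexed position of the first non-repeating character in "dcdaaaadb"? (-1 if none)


Input: dcdaaaadb
Character frequencies:
  'a': 4
  'b': 1
  'c': 1
  'd': 3
Scanning left to right for freq == 1:
  Position 0 ('d'): freq=3, skip
  Position 1 ('c'): unique! => answer = 1

1


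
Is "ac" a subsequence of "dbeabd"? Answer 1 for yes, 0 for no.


Check if "ac" is a subsequence of "dbeabd"
Greedy scan:
  Position 0 ('d'): no match needed
  Position 1 ('b'): no match needed
  Position 2 ('e'): no match needed
  Position 3 ('a'): matches sub[0] = 'a'
  Position 4 ('b'): no match needed
  Position 5 ('d'): no match needed
Only matched 1/2 characters => not a subsequence

0
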